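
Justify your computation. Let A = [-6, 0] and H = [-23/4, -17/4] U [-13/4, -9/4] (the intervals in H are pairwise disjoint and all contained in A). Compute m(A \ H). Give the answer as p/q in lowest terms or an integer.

The ambient interval has length m(A) = 0 - (-6) = 6.
Since the holes are disjoint and sit inside A, by finite additivity
  m(H) = sum_i (b_i - a_i), and m(A \ H) = m(A) - m(H).
Computing the hole measures:
  m(H_1) = -17/4 - (-23/4) = 3/2.
  m(H_2) = -9/4 - (-13/4) = 1.
Summed: m(H) = 3/2 + 1 = 5/2.
So m(A \ H) = 6 - 5/2 = 7/2.

7/2


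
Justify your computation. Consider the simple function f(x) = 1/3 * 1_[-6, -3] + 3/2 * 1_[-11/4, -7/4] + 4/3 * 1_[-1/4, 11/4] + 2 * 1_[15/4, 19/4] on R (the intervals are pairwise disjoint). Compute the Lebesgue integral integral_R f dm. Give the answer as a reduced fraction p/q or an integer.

For a simple function f = sum_i c_i * 1_{A_i} with disjoint A_i,
  integral f dm = sum_i c_i * m(A_i).
Lengths of the A_i:
  m(A_1) = -3 - (-6) = 3.
  m(A_2) = -7/4 - (-11/4) = 1.
  m(A_3) = 11/4 - (-1/4) = 3.
  m(A_4) = 19/4 - 15/4 = 1.
Contributions c_i * m(A_i):
  (1/3) * (3) = 1.
  (3/2) * (1) = 3/2.
  (4/3) * (3) = 4.
  (2) * (1) = 2.
Total: 1 + 3/2 + 4 + 2 = 17/2.

17/2


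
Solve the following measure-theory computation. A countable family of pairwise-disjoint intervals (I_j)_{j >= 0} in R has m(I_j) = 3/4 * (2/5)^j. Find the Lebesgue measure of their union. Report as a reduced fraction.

By countable additivity of the Lebesgue measure on pairwise disjoint measurable sets,
  m(union_{j >= 0} I_j) = sum_{j >= 0} m(I_j) = sum_{j >= 0} a * r^j,
  with a = 3/4 and r = 2/5.
Since 0 < r = 2/5 < 1, the geometric series converges:
  sum_{j >= 0} a * r^j = a / (1 - r).
  = 3/4 / (1 - 2/5)
  = 3/4 / (3/5)
  = 5/4.

5/4


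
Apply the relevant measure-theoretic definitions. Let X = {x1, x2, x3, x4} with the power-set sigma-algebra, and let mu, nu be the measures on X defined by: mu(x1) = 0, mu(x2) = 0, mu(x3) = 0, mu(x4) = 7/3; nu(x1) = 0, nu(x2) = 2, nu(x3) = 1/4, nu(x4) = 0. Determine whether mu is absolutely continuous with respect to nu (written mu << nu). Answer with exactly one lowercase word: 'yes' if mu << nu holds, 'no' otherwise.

mu << nu means: every nu-null measurable set is also mu-null; equivalently, for every atom x, if nu({x}) = 0 then mu({x}) = 0.
Checking each atom:
  x1: nu = 0, mu = 0 -> consistent with mu << nu.
  x2: nu = 2 > 0 -> no constraint.
  x3: nu = 1/4 > 0 -> no constraint.
  x4: nu = 0, mu = 7/3 > 0 -> violates mu << nu.
The atom(s) x4 violate the condition (nu = 0 but mu > 0). Therefore mu is NOT absolutely continuous w.r.t. nu.

no


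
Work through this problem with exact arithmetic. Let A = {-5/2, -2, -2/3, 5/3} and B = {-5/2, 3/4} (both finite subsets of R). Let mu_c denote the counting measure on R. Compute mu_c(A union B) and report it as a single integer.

Counting measure on a finite set equals cardinality. By inclusion-exclusion, |A union B| = |A| + |B| - |A cap B|.
|A| = 4, |B| = 2, |A cap B| = 1.
So mu_c(A union B) = 4 + 2 - 1 = 5.

5


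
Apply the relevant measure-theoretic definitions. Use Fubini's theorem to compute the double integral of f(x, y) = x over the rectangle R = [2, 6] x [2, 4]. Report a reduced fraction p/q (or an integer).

f(x, y) is a tensor product of a function of x and a function of y, and both factors are bounded continuous (hence Lebesgue integrable) on the rectangle, so Fubini's theorem applies:
  integral_R f d(m x m) = (integral_a1^b1 x dx) * (integral_a2^b2 1 dy).
Inner integral in x: integral_{2}^{6} x dx = (6^2 - 2^2)/2
  = 16.
Inner integral in y: integral_{2}^{4} 1 dy = (4^1 - 2^1)/1
  = 2.
Product: (16) * (2) = 32.

32


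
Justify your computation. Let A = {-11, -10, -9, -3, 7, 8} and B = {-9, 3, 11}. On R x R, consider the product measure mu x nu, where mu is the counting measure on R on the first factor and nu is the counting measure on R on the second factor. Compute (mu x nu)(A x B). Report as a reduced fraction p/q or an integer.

For a measurable rectangle A x B, the product measure satisfies
  (mu x nu)(A x B) = mu(A) * nu(B).
  mu(A) = 6.
  nu(B) = 3.
  (mu x nu)(A x B) = 6 * 3 = 18.

18


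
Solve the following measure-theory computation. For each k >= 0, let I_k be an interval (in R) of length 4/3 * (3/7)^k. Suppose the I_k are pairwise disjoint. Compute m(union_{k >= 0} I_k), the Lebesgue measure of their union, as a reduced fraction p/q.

By countable additivity of the Lebesgue measure on pairwise disjoint measurable sets,
  m(union_{k >= 0} I_k) = sum_{k >= 0} m(I_k) = sum_{k >= 0} a * r^k,
  with a = 4/3 and r = 3/7.
Since 0 < r = 3/7 < 1, the geometric series converges:
  sum_{k >= 0} a * r^k = a / (1 - r).
  = 4/3 / (1 - 3/7)
  = 4/3 / (4/7)
  = 7/3.

7/3


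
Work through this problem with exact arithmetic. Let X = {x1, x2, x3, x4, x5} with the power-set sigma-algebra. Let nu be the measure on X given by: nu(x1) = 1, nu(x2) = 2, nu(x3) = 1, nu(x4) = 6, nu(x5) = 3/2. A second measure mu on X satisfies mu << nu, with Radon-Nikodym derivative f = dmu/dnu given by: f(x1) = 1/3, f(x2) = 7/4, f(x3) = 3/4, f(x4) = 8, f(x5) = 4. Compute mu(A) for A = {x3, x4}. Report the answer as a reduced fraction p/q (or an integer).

By the defining property of the Radon-Nikodym derivative, for every measurable set A,
  mu(A) = integral_A f dnu.
Since nu is a discrete measure concentrated on the atoms of X, the integral over A reduces to the sum
  mu(A) = sum_{x in A} f(x) * nu({x}).
Computing each term:
  x3: f(x3) * nu(x3) = 3/4 * 1 = 3/4.
  x4: f(x4) * nu(x4) = 8 * 6 = 48.
Summing: mu(A) = 3/4 + 48 = 195/4.

195/4


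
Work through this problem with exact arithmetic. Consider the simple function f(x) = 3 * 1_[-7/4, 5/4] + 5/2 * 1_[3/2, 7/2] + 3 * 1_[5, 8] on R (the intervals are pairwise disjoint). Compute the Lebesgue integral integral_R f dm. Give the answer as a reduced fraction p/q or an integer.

For a simple function f = sum_i c_i * 1_{A_i} with disjoint A_i,
  integral f dm = sum_i c_i * m(A_i).
Lengths of the A_i:
  m(A_1) = 5/4 - (-7/4) = 3.
  m(A_2) = 7/2 - 3/2 = 2.
  m(A_3) = 8 - 5 = 3.
Contributions c_i * m(A_i):
  (3) * (3) = 9.
  (5/2) * (2) = 5.
  (3) * (3) = 9.
Total: 9 + 5 + 9 = 23.

23


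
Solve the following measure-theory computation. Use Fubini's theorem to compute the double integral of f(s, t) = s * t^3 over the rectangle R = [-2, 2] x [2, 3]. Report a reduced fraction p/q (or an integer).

f(s, t) is a tensor product of a function of s and a function of t, and both factors are bounded continuous (hence Lebesgue integrable) on the rectangle, so Fubini's theorem applies:
  integral_R f d(m x m) = (integral_a1^b1 s ds) * (integral_a2^b2 t^3 dt).
Inner integral in s: integral_{-2}^{2} s ds = (2^2 - (-2)^2)/2
  = 0.
Inner integral in t: integral_{2}^{3} t^3 dt = (3^4 - 2^4)/4
  = 65/4.
Product: (0) * (65/4) = 0.

0


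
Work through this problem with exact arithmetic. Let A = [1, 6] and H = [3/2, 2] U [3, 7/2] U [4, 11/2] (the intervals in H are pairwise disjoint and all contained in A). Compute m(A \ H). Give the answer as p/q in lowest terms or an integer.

The ambient interval has length m(A) = 6 - 1 = 5.
Since the holes are disjoint and sit inside A, by finite additivity
  m(H) = sum_i (b_i - a_i), and m(A \ H) = m(A) - m(H).
Computing the hole measures:
  m(H_1) = 2 - 3/2 = 1/2.
  m(H_2) = 7/2 - 3 = 1/2.
  m(H_3) = 11/2 - 4 = 3/2.
Summed: m(H) = 1/2 + 1/2 + 3/2 = 5/2.
So m(A \ H) = 5 - 5/2 = 5/2.

5/2


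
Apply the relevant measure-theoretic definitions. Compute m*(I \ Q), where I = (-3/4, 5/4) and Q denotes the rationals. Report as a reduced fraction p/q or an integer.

The interval I = (-3/4, 5/4) has m(I) = 5/4 - (-3/4) = 2 (endpoints are measure-zero, so open/closed/half-open agree). Write I = (I cap Q) u (I \ Q). The rationals in I are countable, so m*(I cap Q) = 0 (cover each rational by intervals whose total length is arbitrarily small). By countable subadditivity m*(I) <= m*(I cap Q) + m*(I \ Q), hence m*(I \ Q) >= m(I) = 2. The reverse inequality m*(I \ Q) <= m*(I) = 2 is trivial since (I \ Q) is a subset of I. Therefore m*(I \ Q) = 2.

2


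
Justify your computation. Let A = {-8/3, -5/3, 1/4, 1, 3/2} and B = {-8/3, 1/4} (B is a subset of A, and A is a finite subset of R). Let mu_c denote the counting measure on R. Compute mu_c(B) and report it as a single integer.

Counting measure assigns mu_c(E) = |E| (number of elements) when E is finite.
B has 2 element(s), so mu_c(B) = 2.

2


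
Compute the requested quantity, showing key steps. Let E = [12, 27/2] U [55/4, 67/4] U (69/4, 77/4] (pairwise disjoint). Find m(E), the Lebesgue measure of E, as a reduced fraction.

For pairwise disjoint intervals, m(union_i I_i) = sum_i m(I_i),
and m is invariant under swapping open/closed endpoints (single points have measure 0).
So m(E) = sum_i (b_i - a_i).
  I_1 has length 27/2 - 12 = 3/2.
  I_2 has length 67/4 - 55/4 = 3.
  I_3 has length 77/4 - 69/4 = 2.
Summing:
  m(E) = 3/2 + 3 + 2 = 13/2.

13/2


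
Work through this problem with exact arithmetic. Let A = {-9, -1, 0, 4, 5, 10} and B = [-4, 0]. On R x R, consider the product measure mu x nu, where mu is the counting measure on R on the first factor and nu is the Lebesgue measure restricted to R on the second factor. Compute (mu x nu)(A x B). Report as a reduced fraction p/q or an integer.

For a measurable rectangle A x B, the product measure satisfies
  (mu x nu)(A x B) = mu(A) * nu(B).
  mu(A) = 6.
  nu(B) = 4.
  (mu x nu)(A x B) = 6 * 4 = 24.

24


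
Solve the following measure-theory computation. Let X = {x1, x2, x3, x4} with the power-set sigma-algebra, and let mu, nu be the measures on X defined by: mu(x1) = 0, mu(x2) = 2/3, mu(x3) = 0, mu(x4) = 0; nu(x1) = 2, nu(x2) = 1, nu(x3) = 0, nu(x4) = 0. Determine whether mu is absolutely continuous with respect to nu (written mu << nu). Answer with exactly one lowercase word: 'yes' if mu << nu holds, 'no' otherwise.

mu << nu means: every nu-null measurable set is also mu-null; equivalently, for every atom x, if nu({x}) = 0 then mu({x}) = 0.
Checking each atom:
  x1: nu = 2 > 0 -> no constraint.
  x2: nu = 1 > 0 -> no constraint.
  x3: nu = 0, mu = 0 -> consistent with mu << nu.
  x4: nu = 0, mu = 0 -> consistent with mu << nu.
No atom violates the condition. Therefore mu << nu.

yes


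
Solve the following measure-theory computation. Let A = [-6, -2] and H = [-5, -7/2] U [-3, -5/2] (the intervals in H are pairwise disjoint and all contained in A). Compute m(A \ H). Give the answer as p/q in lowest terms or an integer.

The ambient interval has length m(A) = -2 - (-6) = 4.
Since the holes are disjoint and sit inside A, by finite additivity
  m(H) = sum_i (b_i - a_i), and m(A \ H) = m(A) - m(H).
Computing the hole measures:
  m(H_1) = -7/2 - (-5) = 3/2.
  m(H_2) = -5/2 - (-3) = 1/2.
Summed: m(H) = 3/2 + 1/2 = 2.
So m(A \ H) = 4 - 2 = 2.

2


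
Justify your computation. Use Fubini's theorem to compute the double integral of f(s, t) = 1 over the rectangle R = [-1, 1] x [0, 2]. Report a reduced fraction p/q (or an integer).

f(s, t) is a tensor product of a function of s and a function of t, and both factors are bounded continuous (hence Lebesgue integrable) on the rectangle, so Fubini's theorem applies:
  integral_R f d(m x m) = (integral_a1^b1 1 ds) * (integral_a2^b2 1 dt).
Inner integral in s: integral_{-1}^{1} 1 ds = (1^1 - (-1)^1)/1
  = 2.
Inner integral in t: integral_{0}^{2} 1 dt = (2^1 - 0^1)/1
  = 2.
Product: (2) * (2) = 4.

4


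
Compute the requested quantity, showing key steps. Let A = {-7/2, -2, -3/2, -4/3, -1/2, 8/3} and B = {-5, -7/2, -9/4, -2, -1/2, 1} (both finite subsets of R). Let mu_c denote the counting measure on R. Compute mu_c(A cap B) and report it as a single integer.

Counting measure on a finite set equals cardinality. mu_c(A cap B) = |A cap B| (elements appearing in both).
Enumerating the elements of A that also lie in B gives 3 element(s).
So mu_c(A cap B) = 3.

3


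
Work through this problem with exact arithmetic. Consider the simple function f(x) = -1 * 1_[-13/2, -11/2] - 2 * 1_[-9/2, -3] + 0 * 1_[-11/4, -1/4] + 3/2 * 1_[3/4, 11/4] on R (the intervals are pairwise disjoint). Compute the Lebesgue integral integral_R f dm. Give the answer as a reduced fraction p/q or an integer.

For a simple function f = sum_i c_i * 1_{A_i} with disjoint A_i,
  integral f dm = sum_i c_i * m(A_i).
Lengths of the A_i:
  m(A_1) = -11/2 - (-13/2) = 1.
  m(A_2) = -3 - (-9/2) = 3/2.
  m(A_3) = -1/4 - (-11/4) = 5/2.
  m(A_4) = 11/4 - 3/4 = 2.
Contributions c_i * m(A_i):
  (-1) * (1) = -1.
  (-2) * (3/2) = -3.
  (0) * (5/2) = 0.
  (3/2) * (2) = 3.
Total: -1 - 3 + 0 + 3 = -1.

-1


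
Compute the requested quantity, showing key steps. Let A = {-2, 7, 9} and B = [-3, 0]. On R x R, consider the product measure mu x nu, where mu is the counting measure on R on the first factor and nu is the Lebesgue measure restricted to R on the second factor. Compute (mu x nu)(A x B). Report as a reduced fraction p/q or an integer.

For a measurable rectangle A x B, the product measure satisfies
  (mu x nu)(A x B) = mu(A) * nu(B).
  mu(A) = 3.
  nu(B) = 3.
  (mu x nu)(A x B) = 3 * 3 = 9.

9


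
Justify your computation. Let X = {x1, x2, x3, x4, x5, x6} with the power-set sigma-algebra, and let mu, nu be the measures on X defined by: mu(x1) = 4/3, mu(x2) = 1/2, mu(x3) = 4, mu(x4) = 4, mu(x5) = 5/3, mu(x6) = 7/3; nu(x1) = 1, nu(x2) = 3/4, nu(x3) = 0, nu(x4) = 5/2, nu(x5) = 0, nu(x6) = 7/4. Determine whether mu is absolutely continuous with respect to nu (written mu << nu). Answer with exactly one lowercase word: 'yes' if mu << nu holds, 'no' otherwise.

mu << nu means: every nu-null measurable set is also mu-null; equivalently, for every atom x, if nu({x}) = 0 then mu({x}) = 0.
Checking each atom:
  x1: nu = 1 > 0 -> no constraint.
  x2: nu = 3/4 > 0 -> no constraint.
  x3: nu = 0, mu = 4 > 0 -> violates mu << nu.
  x4: nu = 5/2 > 0 -> no constraint.
  x5: nu = 0, mu = 5/3 > 0 -> violates mu << nu.
  x6: nu = 7/4 > 0 -> no constraint.
The atom(s) x3, x5 violate the condition (nu = 0 but mu > 0). Therefore mu is NOT absolutely continuous w.r.t. nu.

no


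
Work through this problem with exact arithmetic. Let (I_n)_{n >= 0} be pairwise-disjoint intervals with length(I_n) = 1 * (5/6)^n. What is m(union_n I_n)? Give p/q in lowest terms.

By countable additivity of the Lebesgue measure on pairwise disjoint measurable sets,
  m(union_{n >= 0} I_n) = sum_{n >= 0} m(I_n) = sum_{n >= 0} a * r^n,
  with a = 1 and r = 5/6.
Since 0 < r = 5/6 < 1, the geometric series converges:
  sum_{n >= 0} a * r^n = a / (1 - r).
  = 1 / (1 - 5/6)
  = 1 / (1/6)
  = 6.

6


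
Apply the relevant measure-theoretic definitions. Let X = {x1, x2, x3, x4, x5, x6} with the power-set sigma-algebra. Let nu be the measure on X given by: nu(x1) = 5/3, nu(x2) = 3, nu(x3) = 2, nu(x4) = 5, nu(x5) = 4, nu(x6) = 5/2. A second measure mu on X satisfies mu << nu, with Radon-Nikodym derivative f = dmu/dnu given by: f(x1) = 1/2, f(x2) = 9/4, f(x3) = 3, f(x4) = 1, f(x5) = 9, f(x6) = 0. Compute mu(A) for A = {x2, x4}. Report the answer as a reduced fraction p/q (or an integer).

By the defining property of the Radon-Nikodym derivative, for every measurable set A,
  mu(A) = integral_A f dnu.
Since nu is a discrete measure concentrated on the atoms of X, the integral over A reduces to the sum
  mu(A) = sum_{x in A} f(x) * nu({x}).
Computing each term:
  x2: f(x2) * nu(x2) = 9/4 * 3 = 27/4.
  x4: f(x4) * nu(x4) = 1 * 5 = 5.
Summing: mu(A) = 27/4 + 5 = 47/4.

47/4


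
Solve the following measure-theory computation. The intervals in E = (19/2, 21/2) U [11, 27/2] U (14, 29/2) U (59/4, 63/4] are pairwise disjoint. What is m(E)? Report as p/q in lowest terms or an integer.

For pairwise disjoint intervals, m(union_i I_i) = sum_i m(I_i),
and m is invariant under swapping open/closed endpoints (single points have measure 0).
So m(E) = sum_i (b_i - a_i).
  I_1 has length 21/2 - 19/2 = 1.
  I_2 has length 27/2 - 11 = 5/2.
  I_3 has length 29/2 - 14 = 1/2.
  I_4 has length 63/4 - 59/4 = 1.
Summing:
  m(E) = 1 + 5/2 + 1/2 + 1 = 5.

5


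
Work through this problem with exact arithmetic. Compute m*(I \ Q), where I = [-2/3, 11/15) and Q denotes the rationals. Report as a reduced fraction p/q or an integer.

The interval I = [-2/3, 11/15) has m(I) = 11/15 - (-2/3) = 7/5 (endpoints are measure-zero, so open/closed/half-open agree). Write I = (I cap Q) u (I \ Q). The rationals in I are countable, so m*(I cap Q) = 0 (cover each rational by intervals whose total length is arbitrarily small). By countable subadditivity m*(I) <= m*(I cap Q) + m*(I \ Q), hence m*(I \ Q) >= m(I) = 7/5. The reverse inequality m*(I \ Q) <= m*(I) = 7/5 is trivial since (I \ Q) is a subset of I. Therefore m*(I \ Q) = 7/5.

7/5


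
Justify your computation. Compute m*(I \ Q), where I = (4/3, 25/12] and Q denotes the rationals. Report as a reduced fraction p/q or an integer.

The interval I = (4/3, 25/12] has m(I) = 25/12 - 4/3 = 3/4 (endpoints are measure-zero, so open/closed/half-open agree). Write I = (I cap Q) u (I \ Q). The rationals in I are countable, so m*(I cap Q) = 0 (cover each rational by intervals whose total length is arbitrarily small). By countable subadditivity m*(I) <= m*(I cap Q) + m*(I \ Q), hence m*(I \ Q) >= m(I) = 3/4. The reverse inequality m*(I \ Q) <= m*(I) = 3/4 is trivial since (I \ Q) is a subset of I. Therefore m*(I \ Q) = 3/4.

3/4


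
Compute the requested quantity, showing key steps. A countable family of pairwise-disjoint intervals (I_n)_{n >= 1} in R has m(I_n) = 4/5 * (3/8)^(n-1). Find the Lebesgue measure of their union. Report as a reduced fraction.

By countable additivity of the Lebesgue measure on pairwise disjoint measurable sets,
  m(union_{n >= 1} I_n) = sum_{n >= 1} m(I_n) = sum_{n >= 1} a * r^(n-1),
  with a = 4/5 and r = 3/8.
Since 0 < r = 3/8 < 1, the geometric series converges:
  sum_{n >= 1} a * r^(n-1) = a / (1 - r).
  = 4/5 / (1 - 3/8)
  = 4/5 / (5/8)
  = 32/25.

32/25


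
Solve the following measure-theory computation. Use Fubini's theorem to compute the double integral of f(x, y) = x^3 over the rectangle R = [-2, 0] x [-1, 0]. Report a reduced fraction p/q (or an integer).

f(x, y) is a tensor product of a function of x and a function of y, and both factors are bounded continuous (hence Lebesgue integrable) on the rectangle, so Fubini's theorem applies:
  integral_R f d(m x m) = (integral_a1^b1 x^3 dx) * (integral_a2^b2 1 dy).
Inner integral in x: integral_{-2}^{0} x^3 dx = (0^4 - (-2)^4)/4
  = -4.
Inner integral in y: integral_{-1}^{0} 1 dy = (0^1 - (-1)^1)/1
  = 1.
Product: (-4) * (1) = -4.

-4


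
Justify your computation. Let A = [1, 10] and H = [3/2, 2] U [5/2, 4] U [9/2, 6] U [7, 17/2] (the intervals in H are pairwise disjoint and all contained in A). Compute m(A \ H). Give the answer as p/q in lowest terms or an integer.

The ambient interval has length m(A) = 10 - 1 = 9.
Since the holes are disjoint and sit inside A, by finite additivity
  m(H) = sum_i (b_i - a_i), and m(A \ H) = m(A) - m(H).
Computing the hole measures:
  m(H_1) = 2 - 3/2 = 1/2.
  m(H_2) = 4 - 5/2 = 3/2.
  m(H_3) = 6 - 9/2 = 3/2.
  m(H_4) = 17/2 - 7 = 3/2.
Summed: m(H) = 1/2 + 3/2 + 3/2 + 3/2 = 5.
So m(A \ H) = 9 - 5 = 4.

4


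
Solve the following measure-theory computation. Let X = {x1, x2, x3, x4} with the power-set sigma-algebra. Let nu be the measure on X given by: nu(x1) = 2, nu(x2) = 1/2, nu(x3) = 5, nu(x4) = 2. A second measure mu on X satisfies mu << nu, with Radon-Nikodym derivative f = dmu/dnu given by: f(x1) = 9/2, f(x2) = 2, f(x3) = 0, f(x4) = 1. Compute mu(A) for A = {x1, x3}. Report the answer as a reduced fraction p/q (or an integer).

By the defining property of the Radon-Nikodym derivative, for every measurable set A,
  mu(A) = integral_A f dnu.
Since nu is a discrete measure concentrated on the atoms of X, the integral over A reduces to the sum
  mu(A) = sum_{x in A} f(x) * nu({x}).
Computing each term:
  x1: f(x1) * nu(x1) = 9/2 * 2 = 9.
  x3: f(x3) * nu(x3) = 0 * 5 = 0.
Summing: mu(A) = 9 + 0 = 9.

9


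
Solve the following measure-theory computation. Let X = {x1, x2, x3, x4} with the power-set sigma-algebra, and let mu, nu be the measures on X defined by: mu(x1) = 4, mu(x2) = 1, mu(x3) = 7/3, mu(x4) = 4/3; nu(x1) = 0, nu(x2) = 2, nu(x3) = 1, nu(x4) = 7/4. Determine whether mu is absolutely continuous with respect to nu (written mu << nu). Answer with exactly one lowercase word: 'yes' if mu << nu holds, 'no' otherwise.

mu << nu means: every nu-null measurable set is also mu-null; equivalently, for every atom x, if nu({x}) = 0 then mu({x}) = 0.
Checking each atom:
  x1: nu = 0, mu = 4 > 0 -> violates mu << nu.
  x2: nu = 2 > 0 -> no constraint.
  x3: nu = 1 > 0 -> no constraint.
  x4: nu = 7/4 > 0 -> no constraint.
The atom(s) x1 violate the condition (nu = 0 but mu > 0). Therefore mu is NOT absolutely continuous w.r.t. nu.

no


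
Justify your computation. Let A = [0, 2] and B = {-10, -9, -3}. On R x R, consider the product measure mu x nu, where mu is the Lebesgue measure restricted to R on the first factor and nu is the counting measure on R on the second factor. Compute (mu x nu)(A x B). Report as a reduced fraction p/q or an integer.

For a measurable rectangle A x B, the product measure satisfies
  (mu x nu)(A x B) = mu(A) * nu(B).
  mu(A) = 2.
  nu(B) = 3.
  (mu x nu)(A x B) = 2 * 3 = 6.

6


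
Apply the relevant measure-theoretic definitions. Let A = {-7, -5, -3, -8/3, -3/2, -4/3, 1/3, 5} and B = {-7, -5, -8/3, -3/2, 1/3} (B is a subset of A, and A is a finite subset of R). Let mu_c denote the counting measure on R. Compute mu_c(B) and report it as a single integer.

Counting measure assigns mu_c(E) = |E| (number of elements) when E is finite.
B has 5 element(s), so mu_c(B) = 5.

5


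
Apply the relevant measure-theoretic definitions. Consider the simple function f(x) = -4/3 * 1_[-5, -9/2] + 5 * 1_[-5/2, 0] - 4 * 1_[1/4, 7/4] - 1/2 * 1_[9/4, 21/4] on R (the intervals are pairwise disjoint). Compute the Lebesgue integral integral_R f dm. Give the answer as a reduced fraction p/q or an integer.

For a simple function f = sum_i c_i * 1_{A_i} with disjoint A_i,
  integral f dm = sum_i c_i * m(A_i).
Lengths of the A_i:
  m(A_1) = -9/2 - (-5) = 1/2.
  m(A_2) = 0 - (-5/2) = 5/2.
  m(A_3) = 7/4 - 1/4 = 3/2.
  m(A_4) = 21/4 - 9/4 = 3.
Contributions c_i * m(A_i):
  (-4/3) * (1/2) = -2/3.
  (5) * (5/2) = 25/2.
  (-4) * (3/2) = -6.
  (-1/2) * (3) = -3/2.
Total: -2/3 + 25/2 - 6 - 3/2 = 13/3.

13/3


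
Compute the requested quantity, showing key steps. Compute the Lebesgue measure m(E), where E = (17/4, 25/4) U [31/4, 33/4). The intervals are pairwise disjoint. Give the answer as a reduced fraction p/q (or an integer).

For pairwise disjoint intervals, m(union_i I_i) = sum_i m(I_i),
and m is invariant under swapping open/closed endpoints (single points have measure 0).
So m(E) = sum_i (b_i - a_i).
  I_1 has length 25/4 - 17/4 = 2.
  I_2 has length 33/4 - 31/4 = 1/2.
Summing:
  m(E) = 2 + 1/2 = 5/2.

5/2


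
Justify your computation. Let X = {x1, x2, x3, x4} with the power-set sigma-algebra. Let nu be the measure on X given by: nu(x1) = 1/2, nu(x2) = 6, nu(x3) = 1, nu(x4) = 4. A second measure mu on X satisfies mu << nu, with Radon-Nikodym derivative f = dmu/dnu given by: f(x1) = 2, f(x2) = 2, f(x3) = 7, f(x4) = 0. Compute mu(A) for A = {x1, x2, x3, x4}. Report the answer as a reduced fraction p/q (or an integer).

By the defining property of the Radon-Nikodym derivative, for every measurable set A,
  mu(A) = integral_A f dnu.
Since nu is a discrete measure concentrated on the atoms of X, the integral over A reduces to the sum
  mu(A) = sum_{x in A} f(x) * nu({x}).
Computing each term:
  x1: f(x1) * nu(x1) = 2 * 1/2 = 1.
  x2: f(x2) * nu(x2) = 2 * 6 = 12.
  x3: f(x3) * nu(x3) = 7 * 1 = 7.
  x4: f(x4) * nu(x4) = 0 * 4 = 0.
Summing: mu(A) = 1 + 12 + 7 + 0 = 20.

20


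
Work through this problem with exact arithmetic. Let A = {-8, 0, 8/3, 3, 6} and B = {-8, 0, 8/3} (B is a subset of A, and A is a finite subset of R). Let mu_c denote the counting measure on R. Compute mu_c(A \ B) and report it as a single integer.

Counting measure assigns mu_c(E) = |E| (number of elements) when E is finite. For B subset A, A \ B is the set of elements of A not in B, so |A \ B| = |A| - |B|.
|A| = 5, |B| = 3, so mu_c(A \ B) = 5 - 3 = 2.

2


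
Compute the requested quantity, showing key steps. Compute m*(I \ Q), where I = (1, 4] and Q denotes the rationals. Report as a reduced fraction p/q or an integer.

The interval I = (1, 4] has m(I) = 4 - 1 = 3 (endpoints are measure-zero, so open/closed/half-open agree). Write I = (I cap Q) u (I \ Q). The rationals in I are countable, so m*(I cap Q) = 0 (cover each rational by intervals whose total length is arbitrarily small). By countable subadditivity m*(I) <= m*(I cap Q) + m*(I \ Q), hence m*(I \ Q) >= m(I) = 3. The reverse inequality m*(I \ Q) <= m*(I) = 3 is trivial since (I \ Q) is a subset of I. Therefore m*(I \ Q) = 3.

3


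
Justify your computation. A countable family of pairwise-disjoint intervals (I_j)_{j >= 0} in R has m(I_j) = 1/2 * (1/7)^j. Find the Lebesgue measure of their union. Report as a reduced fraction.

By countable additivity of the Lebesgue measure on pairwise disjoint measurable sets,
  m(union_{j >= 0} I_j) = sum_{j >= 0} m(I_j) = sum_{j >= 0} a * r^j,
  with a = 1/2 and r = 1/7.
Since 0 < r = 1/7 < 1, the geometric series converges:
  sum_{j >= 0} a * r^j = a / (1 - r).
  = 1/2 / (1 - 1/7)
  = 1/2 / (6/7)
  = 7/12.

7/12


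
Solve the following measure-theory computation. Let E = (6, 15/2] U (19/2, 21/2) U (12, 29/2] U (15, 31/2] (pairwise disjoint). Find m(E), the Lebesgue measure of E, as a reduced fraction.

For pairwise disjoint intervals, m(union_i I_i) = sum_i m(I_i),
and m is invariant under swapping open/closed endpoints (single points have measure 0).
So m(E) = sum_i (b_i - a_i).
  I_1 has length 15/2 - 6 = 3/2.
  I_2 has length 21/2 - 19/2 = 1.
  I_3 has length 29/2 - 12 = 5/2.
  I_4 has length 31/2 - 15 = 1/2.
Summing:
  m(E) = 3/2 + 1 + 5/2 + 1/2 = 11/2.

11/2


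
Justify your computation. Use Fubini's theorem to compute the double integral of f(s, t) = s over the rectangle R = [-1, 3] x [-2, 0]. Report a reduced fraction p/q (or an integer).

f(s, t) is a tensor product of a function of s and a function of t, and both factors are bounded continuous (hence Lebesgue integrable) on the rectangle, so Fubini's theorem applies:
  integral_R f d(m x m) = (integral_a1^b1 s ds) * (integral_a2^b2 1 dt).
Inner integral in s: integral_{-1}^{3} s ds = (3^2 - (-1)^2)/2
  = 4.
Inner integral in t: integral_{-2}^{0} 1 dt = (0^1 - (-2)^1)/1
  = 2.
Product: (4) * (2) = 8.

8


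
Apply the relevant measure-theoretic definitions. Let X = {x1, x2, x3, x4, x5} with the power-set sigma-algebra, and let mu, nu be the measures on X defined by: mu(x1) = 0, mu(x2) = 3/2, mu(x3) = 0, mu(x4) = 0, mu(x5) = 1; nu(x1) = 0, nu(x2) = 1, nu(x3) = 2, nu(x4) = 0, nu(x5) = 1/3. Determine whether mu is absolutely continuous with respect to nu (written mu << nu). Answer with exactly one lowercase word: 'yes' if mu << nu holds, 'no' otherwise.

mu << nu means: every nu-null measurable set is also mu-null; equivalently, for every atom x, if nu({x}) = 0 then mu({x}) = 0.
Checking each atom:
  x1: nu = 0, mu = 0 -> consistent with mu << nu.
  x2: nu = 1 > 0 -> no constraint.
  x3: nu = 2 > 0 -> no constraint.
  x4: nu = 0, mu = 0 -> consistent with mu << nu.
  x5: nu = 1/3 > 0 -> no constraint.
No atom violates the condition. Therefore mu << nu.

yes


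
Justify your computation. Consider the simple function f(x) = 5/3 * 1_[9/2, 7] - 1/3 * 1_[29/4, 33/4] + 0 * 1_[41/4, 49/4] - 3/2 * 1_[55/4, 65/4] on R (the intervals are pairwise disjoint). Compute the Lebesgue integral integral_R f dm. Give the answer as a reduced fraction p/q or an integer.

For a simple function f = sum_i c_i * 1_{A_i} with disjoint A_i,
  integral f dm = sum_i c_i * m(A_i).
Lengths of the A_i:
  m(A_1) = 7 - 9/2 = 5/2.
  m(A_2) = 33/4 - 29/4 = 1.
  m(A_3) = 49/4 - 41/4 = 2.
  m(A_4) = 65/4 - 55/4 = 5/2.
Contributions c_i * m(A_i):
  (5/3) * (5/2) = 25/6.
  (-1/3) * (1) = -1/3.
  (0) * (2) = 0.
  (-3/2) * (5/2) = -15/4.
Total: 25/6 - 1/3 + 0 - 15/4 = 1/12.

1/12


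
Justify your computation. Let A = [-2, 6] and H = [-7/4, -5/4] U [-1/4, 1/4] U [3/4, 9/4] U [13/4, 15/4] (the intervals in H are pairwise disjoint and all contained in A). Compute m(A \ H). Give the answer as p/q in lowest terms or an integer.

The ambient interval has length m(A) = 6 - (-2) = 8.
Since the holes are disjoint and sit inside A, by finite additivity
  m(H) = sum_i (b_i - a_i), and m(A \ H) = m(A) - m(H).
Computing the hole measures:
  m(H_1) = -5/4 - (-7/4) = 1/2.
  m(H_2) = 1/4 - (-1/4) = 1/2.
  m(H_3) = 9/4 - 3/4 = 3/2.
  m(H_4) = 15/4 - 13/4 = 1/2.
Summed: m(H) = 1/2 + 1/2 + 3/2 + 1/2 = 3.
So m(A \ H) = 8 - 3 = 5.

5


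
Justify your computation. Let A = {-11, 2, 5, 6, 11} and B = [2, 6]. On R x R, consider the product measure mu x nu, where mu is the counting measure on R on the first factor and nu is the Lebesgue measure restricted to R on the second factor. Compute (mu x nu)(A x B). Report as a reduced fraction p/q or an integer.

For a measurable rectangle A x B, the product measure satisfies
  (mu x nu)(A x B) = mu(A) * nu(B).
  mu(A) = 5.
  nu(B) = 4.
  (mu x nu)(A x B) = 5 * 4 = 20.

20


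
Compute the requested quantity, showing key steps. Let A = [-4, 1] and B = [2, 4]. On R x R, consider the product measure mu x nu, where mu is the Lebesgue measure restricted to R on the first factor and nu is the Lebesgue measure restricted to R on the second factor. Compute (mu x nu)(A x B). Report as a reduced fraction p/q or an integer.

For a measurable rectangle A x B, the product measure satisfies
  (mu x nu)(A x B) = mu(A) * nu(B).
  mu(A) = 5.
  nu(B) = 2.
  (mu x nu)(A x B) = 5 * 2 = 10.

10


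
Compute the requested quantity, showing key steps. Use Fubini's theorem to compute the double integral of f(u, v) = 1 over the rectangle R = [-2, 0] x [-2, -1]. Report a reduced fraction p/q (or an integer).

f(u, v) is a tensor product of a function of u and a function of v, and both factors are bounded continuous (hence Lebesgue integrable) on the rectangle, so Fubini's theorem applies:
  integral_R f d(m x m) = (integral_a1^b1 1 du) * (integral_a2^b2 1 dv).
Inner integral in u: integral_{-2}^{0} 1 du = (0^1 - (-2)^1)/1
  = 2.
Inner integral in v: integral_{-2}^{-1} 1 dv = ((-1)^1 - (-2)^1)/1
  = 1.
Product: (2) * (1) = 2.

2


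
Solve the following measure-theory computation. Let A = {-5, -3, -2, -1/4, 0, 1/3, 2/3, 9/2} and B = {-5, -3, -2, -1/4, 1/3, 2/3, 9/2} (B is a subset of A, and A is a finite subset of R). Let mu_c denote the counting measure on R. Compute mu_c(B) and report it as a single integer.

Counting measure assigns mu_c(E) = |E| (number of elements) when E is finite.
B has 7 element(s), so mu_c(B) = 7.

7


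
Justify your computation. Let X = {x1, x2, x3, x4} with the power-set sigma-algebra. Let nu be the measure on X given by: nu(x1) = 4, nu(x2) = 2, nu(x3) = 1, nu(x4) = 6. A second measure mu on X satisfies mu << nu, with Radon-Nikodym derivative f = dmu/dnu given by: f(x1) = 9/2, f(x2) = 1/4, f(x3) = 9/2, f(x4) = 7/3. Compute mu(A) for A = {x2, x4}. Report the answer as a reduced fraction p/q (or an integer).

By the defining property of the Radon-Nikodym derivative, for every measurable set A,
  mu(A) = integral_A f dnu.
Since nu is a discrete measure concentrated on the atoms of X, the integral over A reduces to the sum
  mu(A) = sum_{x in A} f(x) * nu({x}).
Computing each term:
  x2: f(x2) * nu(x2) = 1/4 * 2 = 1/2.
  x4: f(x4) * nu(x4) = 7/3 * 6 = 14.
Summing: mu(A) = 1/2 + 14 = 29/2.

29/2


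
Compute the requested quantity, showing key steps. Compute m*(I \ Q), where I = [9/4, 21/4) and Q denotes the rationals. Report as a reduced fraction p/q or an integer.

The interval I = [9/4, 21/4) has m(I) = 21/4 - 9/4 = 3 (endpoints are measure-zero, so open/closed/half-open agree). Write I = (I cap Q) u (I \ Q). The rationals in I are countable, so m*(I cap Q) = 0 (cover each rational by intervals whose total length is arbitrarily small). By countable subadditivity m*(I) <= m*(I cap Q) + m*(I \ Q), hence m*(I \ Q) >= m(I) = 3. The reverse inequality m*(I \ Q) <= m*(I) = 3 is trivial since (I \ Q) is a subset of I. Therefore m*(I \ Q) = 3.

3


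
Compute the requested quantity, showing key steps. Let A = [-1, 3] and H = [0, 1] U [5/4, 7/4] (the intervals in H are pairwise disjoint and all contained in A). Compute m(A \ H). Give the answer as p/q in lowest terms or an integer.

The ambient interval has length m(A) = 3 - (-1) = 4.
Since the holes are disjoint and sit inside A, by finite additivity
  m(H) = sum_i (b_i - a_i), and m(A \ H) = m(A) - m(H).
Computing the hole measures:
  m(H_1) = 1 - 0 = 1.
  m(H_2) = 7/4 - 5/4 = 1/2.
Summed: m(H) = 1 + 1/2 = 3/2.
So m(A \ H) = 4 - 3/2 = 5/2.

5/2


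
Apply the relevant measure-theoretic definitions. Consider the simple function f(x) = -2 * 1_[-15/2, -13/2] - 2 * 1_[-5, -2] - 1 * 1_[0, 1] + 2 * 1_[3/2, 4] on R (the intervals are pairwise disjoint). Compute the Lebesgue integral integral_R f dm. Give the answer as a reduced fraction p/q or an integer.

For a simple function f = sum_i c_i * 1_{A_i} with disjoint A_i,
  integral f dm = sum_i c_i * m(A_i).
Lengths of the A_i:
  m(A_1) = -13/2 - (-15/2) = 1.
  m(A_2) = -2 - (-5) = 3.
  m(A_3) = 1 - 0 = 1.
  m(A_4) = 4 - 3/2 = 5/2.
Contributions c_i * m(A_i):
  (-2) * (1) = -2.
  (-2) * (3) = -6.
  (-1) * (1) = -1.
  (2) * (5/2) = 5.
Total: -2 - 6 - 1 + 5 = -4.

-4


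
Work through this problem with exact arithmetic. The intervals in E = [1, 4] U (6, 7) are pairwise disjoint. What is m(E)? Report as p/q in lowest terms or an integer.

For pairwise disjoint intervals, m(union_i I_i) = sum_i m(I_i),
and m is invariant under swapping open/closed endpoints (single points have measure 0).
So m(E) = sum_i (b_i - a_i).
  I_1 has length 4 - 1 = 3.
  I_2 has length 7 - 6 = 1.
Summing:
  m(E) = 3 + 1 = 4.

4


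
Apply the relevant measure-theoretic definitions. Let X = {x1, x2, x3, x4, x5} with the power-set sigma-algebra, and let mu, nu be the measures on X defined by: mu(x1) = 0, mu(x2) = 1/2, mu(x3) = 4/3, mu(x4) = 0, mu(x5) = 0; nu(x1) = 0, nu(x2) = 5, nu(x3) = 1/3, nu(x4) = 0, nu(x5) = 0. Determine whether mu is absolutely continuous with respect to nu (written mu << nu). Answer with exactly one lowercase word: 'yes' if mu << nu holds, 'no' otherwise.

mu << nu means: every nu-null measurable set is also mu-null; equivalently, for every atom x, if nu({x}) = 0 then mu({x}) = 0.
Checking each atom:
  x1: nu = 0, mu = 0 -> consistent with mu << nu.
  x2: nu = 5 > 0 -> no constraint.
  x3: nu = 1/3 > 0 -> no constraint.
  x4: nu = 0, mu = 0 -> consistent with mu << nu.
  x5: nu = 0, mu = 0 -> consistent with mu << nu.
No atom violates the condition. Therefore mu << nu.

yes


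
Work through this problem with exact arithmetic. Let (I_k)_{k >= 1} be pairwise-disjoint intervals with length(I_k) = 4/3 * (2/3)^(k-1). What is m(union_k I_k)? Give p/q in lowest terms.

By countable additivity of the Lebesgue measure on pairwise disjoint measurable sets,
  m(union_{k >= 1} I_k) = sum_{k >= 1} m(I_k) = sum_{k >= 1} a * r^(k-1),
  with a = 4/3 and r = 2/3.
Since 0 < r = 2/3 < 1, the geometric series converges:
  sum_{k >= 1} a * r^(k-1) = a / (1 - r).
  = 4/3 / (1 - 2/3)
  = 4/3 / (1/3)
  = 4.

4


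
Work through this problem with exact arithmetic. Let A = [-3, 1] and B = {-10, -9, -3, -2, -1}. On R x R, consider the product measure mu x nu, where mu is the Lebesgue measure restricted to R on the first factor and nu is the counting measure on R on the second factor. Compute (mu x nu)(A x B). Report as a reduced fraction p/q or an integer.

For a measurable rectangle A x B, the product measure satisfies
  (mu x nu)(A x B) = mu(A) * nu(B).
  mu(A) = 4.
  nu(B) = 5.
  (mu x nu)(A x B) = 4 * 5 = 20.

20


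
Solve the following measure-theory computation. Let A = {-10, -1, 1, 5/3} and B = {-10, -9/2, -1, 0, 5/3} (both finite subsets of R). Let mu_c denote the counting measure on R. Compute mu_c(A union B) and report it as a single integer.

Counting measure on a finite set equals cardinality. By inclusion-exclusion, |A union B| = |A| + |B| - |A cap B|.
|A| = 4, |B| = 5, |A cap B| = 3.
So mu_c(A union B) = 4 + 5 - 3 = 6.

6


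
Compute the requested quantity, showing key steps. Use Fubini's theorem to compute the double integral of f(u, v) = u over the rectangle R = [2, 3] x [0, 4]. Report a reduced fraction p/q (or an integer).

f(u, v) is a tensor product of a function of u and a function of v, and both factors are bounded continuous (hence Lebesgue integrable) on the rectangle, so Fubini's theorem applies:
  integral_R f d(m x m) = (integral_a1^b1 u du) * (integral_a2^b2 1 dv).
Inner integral in u: integral_{2}^{3} u du = (3^2 - 2^2)/2
  = 5/2.
Inner integral in v: integral_{0}^{4} 1 dv = (4^1 - 0^1)/1
  = 4.
Product: (5/2) * (4) = 10.

10


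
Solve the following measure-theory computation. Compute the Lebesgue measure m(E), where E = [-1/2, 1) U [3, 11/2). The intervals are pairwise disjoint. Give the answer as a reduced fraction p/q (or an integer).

For pairwise disjoint intervals, m(union_i I_i) = sum_i m(I_i),
and m is invariant under swapping open/closed endpoints (single points have measure 0).
So m(E) = sum_i (b_i - a_i).
  I_1 has length 1 - (-1/2) = 3/2.
  I_2 has length 11/2 - 3 = 5/2.
Summing:
  m(E) = 3/2 + 5/2 = 4.

4


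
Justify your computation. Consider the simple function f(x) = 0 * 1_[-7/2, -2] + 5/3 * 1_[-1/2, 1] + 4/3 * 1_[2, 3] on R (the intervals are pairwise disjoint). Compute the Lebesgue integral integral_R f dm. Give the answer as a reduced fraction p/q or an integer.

For a simple function f = sum_i c_i * 1_{A_i} with disjoint A_i,
  integral f dm = sum_i c_i * m(A_i).
Lengths of the A_i:
  m(A_1) = -2 - (-7/2) = 3/2.
  m(A_2) = 1 - (-1/2) = 3/2.
  m(A_3) = 3 - 2 = 1.
Contributions c_i * m(A_i):
  (0) * (3/2) = 0.
  (5/3) * (3/2) = 5/2.
  (4/3) * (1) = 4/3.
Total: 0 + 5/2 + 4/3 = 23/6.

23/6


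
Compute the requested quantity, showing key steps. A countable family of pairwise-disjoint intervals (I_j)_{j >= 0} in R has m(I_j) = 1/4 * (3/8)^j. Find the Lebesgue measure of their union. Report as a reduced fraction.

By countable additivity of the Lebesgue measure on pairwise disjoint measurable sets,
  m(union_{j >= 0} I_j) = sum_{j >= 0} m(I_j) = sum_{j >= 0} a * r^j,
  with a = 1/4 and r = 3/8.
Since 0 < r = 3/8 < 1, the geometric series converges:
  sum_{j >= 0} a * r^j = a / (1 - r).
  = 1/4 / (1 - 3/8)
  = 1/4 / (5/8)
  = 2/5.

2/5


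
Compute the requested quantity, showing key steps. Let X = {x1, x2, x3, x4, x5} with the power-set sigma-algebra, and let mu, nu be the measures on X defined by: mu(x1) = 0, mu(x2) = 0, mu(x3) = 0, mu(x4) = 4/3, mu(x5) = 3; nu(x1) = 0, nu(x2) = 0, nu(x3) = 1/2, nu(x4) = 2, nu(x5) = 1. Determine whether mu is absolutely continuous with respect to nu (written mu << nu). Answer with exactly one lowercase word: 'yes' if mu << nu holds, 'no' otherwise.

mu << nu means: every nu-null measurable set is also mu-null; equivalently, for every atom x, if nu({x}) = 0 then mu({x}) = 0.
Checking each atom:
  x1: nu = 0, mu = 0 -> consistent with mu << nu.
  x2: nu = 0, mu = 0 -> consistent with mu << nu.
  x3: nu = 1/2 > 0 -> no constraint.
  x4: nu = 2 > 0 -> no constraint.
  x5: nu = 1 > 0 -> no constraint.
No atom violates the condition. Therefore mu << nu.

yes


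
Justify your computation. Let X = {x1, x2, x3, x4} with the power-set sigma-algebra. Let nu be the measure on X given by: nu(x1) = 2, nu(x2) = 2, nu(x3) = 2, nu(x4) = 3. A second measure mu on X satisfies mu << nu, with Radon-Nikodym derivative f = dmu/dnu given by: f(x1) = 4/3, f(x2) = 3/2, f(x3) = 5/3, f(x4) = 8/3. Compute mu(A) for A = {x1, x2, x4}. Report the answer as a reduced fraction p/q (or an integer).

By the defining property of the Radon-Nikodym derivative, for every measurable set A,
  mu(A) = integral_A f dnu.
Since nu is a discrete measure concentrated on the atoms of X, the integral over A reduces to the sum
  mu(A) = sum_{x in A} f(x) * nu({x}).
Computing each term:
  x1: f(x1) * nu(x1) = 4/3 * 2 = 8/3.
  x2: f(x2) * nu(x2) = 3/2 * 2 = 3.
  x4: f(x4) * nu(x4) = 8/3 * 3 = 8.
Summing: mu(A) = 8/3 + 3 + 8 = 41/3.

41/3
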